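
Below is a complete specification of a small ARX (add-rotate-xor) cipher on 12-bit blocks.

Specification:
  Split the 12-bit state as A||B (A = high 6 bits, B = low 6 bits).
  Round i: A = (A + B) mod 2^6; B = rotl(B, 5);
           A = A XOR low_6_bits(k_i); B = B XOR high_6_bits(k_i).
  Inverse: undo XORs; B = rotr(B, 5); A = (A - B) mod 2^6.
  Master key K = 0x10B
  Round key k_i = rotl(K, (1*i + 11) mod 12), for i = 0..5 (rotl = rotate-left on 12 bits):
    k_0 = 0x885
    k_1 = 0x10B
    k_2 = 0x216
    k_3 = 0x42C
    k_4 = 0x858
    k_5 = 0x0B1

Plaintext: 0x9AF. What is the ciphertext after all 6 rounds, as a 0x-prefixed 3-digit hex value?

s_0 = plaintext = 0x9AF
s_1 = Round(s_0, k_0) = 0x415
s_2 = Round(s_1, k_1) = 0xBAE
s_3 = Round(s_2, k_2) = 0x29F
s_4 = Round(s_3, k_3) = 0x17F
s_5 = Round(s_4, k_4) = 0x71E
s_6 = Round(s_5, k_5) = 0x2CD

0x2CD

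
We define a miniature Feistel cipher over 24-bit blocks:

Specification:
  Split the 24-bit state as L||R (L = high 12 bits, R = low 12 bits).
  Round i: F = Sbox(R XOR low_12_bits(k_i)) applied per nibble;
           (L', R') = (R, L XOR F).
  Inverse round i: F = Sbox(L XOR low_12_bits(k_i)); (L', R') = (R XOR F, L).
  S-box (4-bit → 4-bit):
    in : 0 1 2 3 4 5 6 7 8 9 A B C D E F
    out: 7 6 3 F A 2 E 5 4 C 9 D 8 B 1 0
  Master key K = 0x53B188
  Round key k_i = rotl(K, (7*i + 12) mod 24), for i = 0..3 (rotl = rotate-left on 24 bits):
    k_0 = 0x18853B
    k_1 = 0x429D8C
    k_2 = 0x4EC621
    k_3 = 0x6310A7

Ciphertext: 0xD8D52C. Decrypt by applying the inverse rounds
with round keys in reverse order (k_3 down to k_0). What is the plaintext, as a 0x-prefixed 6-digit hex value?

s_0 = ciphertext = 0xD8D52C
s_1 = InvRound(s_0, k_3) = 0xE15D8D
s_2 = InvRound(s_1, k_2) = 0x977E15
s_3 = InvRound(s_2, k_1) = 0x418977
s_4 = InvRound(s_3, k_0) = 0xF48418

0xF48418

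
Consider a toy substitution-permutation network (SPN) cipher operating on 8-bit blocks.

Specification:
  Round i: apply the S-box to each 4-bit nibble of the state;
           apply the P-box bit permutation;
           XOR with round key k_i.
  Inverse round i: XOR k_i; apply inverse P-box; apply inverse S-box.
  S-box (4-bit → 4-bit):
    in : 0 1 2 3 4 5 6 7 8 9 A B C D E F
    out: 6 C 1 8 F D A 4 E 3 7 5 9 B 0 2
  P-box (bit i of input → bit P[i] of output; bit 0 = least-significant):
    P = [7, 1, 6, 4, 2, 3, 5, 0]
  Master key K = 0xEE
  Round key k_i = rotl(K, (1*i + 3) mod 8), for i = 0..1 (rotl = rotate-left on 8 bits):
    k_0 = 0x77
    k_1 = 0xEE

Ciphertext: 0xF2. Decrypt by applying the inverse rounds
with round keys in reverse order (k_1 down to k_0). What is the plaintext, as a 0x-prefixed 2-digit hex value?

s_0 = ciphertext = 0xF2
s_1 = InvRound(s_0, k_1) = 0x93
s_2 = InvRound(s_1, k_0) = 0xBB

0xBB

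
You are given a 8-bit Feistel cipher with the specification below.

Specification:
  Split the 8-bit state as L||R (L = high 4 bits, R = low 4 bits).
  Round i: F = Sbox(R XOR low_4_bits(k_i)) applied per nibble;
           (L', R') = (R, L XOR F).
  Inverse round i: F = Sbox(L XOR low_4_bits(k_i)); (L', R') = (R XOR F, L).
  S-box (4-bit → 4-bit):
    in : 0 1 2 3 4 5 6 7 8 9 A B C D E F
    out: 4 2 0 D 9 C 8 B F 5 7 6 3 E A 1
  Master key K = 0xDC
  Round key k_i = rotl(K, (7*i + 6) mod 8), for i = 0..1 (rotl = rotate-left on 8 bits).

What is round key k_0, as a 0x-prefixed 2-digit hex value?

K = 0xDC
k_0 = rotl(K, (7*0+6) mod 8) = rotl(K, 6) = 0x37

0x37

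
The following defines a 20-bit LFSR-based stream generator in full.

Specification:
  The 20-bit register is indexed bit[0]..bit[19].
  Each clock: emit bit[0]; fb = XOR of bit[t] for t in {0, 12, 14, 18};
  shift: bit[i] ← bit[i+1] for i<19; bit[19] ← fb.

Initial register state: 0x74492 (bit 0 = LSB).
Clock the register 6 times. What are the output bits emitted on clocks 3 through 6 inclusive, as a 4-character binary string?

reg_0 = 0x74492
clock 1: out=0, reg = 0x3A249
clock 2: out=1, reg = 0x9D124
clock 3: out=0, reg = 0x4E892
clock 4: out=0, reg = 0x27449
clock 5: out=1, reg = 0x93A24
clock 6: out=0, reg = 0xC9D12

0010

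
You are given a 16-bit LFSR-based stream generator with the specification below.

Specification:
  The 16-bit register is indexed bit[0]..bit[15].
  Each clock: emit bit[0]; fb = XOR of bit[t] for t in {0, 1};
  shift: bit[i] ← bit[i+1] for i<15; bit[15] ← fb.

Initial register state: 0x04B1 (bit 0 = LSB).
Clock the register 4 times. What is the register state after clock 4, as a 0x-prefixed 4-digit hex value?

0x904B

reg_0 = 0x04B1
clock 1: out=1, reg = 0x8258
clock 2: out=0, reg = 0x412C
clock 3: out=0, reg = 0x2096
clock 4: out=0, reg = 0x904B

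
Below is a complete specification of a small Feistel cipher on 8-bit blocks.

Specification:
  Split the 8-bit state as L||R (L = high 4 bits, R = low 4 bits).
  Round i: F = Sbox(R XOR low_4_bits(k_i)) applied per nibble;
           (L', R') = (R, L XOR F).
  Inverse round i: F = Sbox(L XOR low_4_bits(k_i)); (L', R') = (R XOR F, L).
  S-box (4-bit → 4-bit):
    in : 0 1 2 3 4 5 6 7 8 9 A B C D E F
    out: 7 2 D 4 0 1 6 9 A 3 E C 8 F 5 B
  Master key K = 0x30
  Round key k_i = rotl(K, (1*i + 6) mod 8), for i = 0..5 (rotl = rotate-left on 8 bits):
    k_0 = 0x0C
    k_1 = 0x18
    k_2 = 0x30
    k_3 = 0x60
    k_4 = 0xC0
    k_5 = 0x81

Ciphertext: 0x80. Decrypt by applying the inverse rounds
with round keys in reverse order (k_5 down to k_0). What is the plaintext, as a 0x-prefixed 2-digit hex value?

s_0 = ciphertext = 0x80
s_1 = InvRound(s_0, k_5) = 0x38
s_2 = InvRound(s_1, k_4) = 0xC3
s_3 = InvRound(s_2, k_3) = 0xBC
s_4 = InvRound(s_3, k_2) = 0x0B
s_5 = InvRound(s_4, k_1) = 0x10
s_6 = InvRound(s_5, k_0) = 0xF1

0xF1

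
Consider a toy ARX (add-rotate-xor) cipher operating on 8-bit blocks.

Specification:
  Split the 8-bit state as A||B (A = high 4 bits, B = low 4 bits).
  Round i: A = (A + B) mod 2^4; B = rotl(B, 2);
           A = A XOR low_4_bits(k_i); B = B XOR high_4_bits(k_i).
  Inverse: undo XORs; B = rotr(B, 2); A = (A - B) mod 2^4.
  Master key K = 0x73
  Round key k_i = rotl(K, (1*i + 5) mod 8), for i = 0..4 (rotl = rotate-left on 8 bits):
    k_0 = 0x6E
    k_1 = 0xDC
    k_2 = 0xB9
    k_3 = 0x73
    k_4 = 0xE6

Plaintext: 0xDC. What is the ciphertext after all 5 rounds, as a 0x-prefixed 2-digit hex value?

0xCA

s_0 = plaintext = 0xDC
s_1 = Round(s_0, k_0) = 0x75
s_2 = Round(s_1, k_1) = 0x08
s_3 = Round(s_2, k_2) = 0x19
s_4 = Round(s_3, k_3) = 0x91
s_5 = Round(s_4, k_4) = 0xCA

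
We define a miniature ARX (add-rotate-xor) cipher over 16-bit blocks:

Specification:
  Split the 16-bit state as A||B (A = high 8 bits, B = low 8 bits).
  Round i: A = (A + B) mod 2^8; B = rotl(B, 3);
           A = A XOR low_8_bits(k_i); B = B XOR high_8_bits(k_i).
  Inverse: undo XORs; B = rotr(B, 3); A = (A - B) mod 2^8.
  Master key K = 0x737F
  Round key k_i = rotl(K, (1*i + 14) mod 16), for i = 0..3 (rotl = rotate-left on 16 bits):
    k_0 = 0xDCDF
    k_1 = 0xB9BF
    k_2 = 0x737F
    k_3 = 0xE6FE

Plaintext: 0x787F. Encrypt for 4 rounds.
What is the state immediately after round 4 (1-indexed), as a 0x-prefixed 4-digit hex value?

s_0 = plaintext = 0x787F
s_1 = Round(s_0, k_0) = 0x2827
s_2 = Round(s_1, k_1) = 0xF080
s_3 = Round(s_2, k_2) = 0x0F77
s_4 = Round(s_3, k_3) = 0x785D

0x785D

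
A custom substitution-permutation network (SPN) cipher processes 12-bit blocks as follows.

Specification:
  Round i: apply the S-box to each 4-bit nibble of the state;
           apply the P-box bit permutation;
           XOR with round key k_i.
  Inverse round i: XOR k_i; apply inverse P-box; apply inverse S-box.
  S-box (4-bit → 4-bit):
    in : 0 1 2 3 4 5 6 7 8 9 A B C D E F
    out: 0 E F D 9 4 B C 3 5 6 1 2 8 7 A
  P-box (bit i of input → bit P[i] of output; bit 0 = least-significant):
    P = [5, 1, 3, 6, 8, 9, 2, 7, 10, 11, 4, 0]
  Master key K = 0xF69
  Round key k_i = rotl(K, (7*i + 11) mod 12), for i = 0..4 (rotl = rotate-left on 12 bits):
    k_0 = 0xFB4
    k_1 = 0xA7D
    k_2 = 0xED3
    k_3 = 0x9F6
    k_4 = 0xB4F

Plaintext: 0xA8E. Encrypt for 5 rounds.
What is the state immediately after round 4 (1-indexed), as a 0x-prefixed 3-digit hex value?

s_0 = plaintext = 0xA8E
s_1 = Round(s_0, k_0) = 0x48E
s_2 = Round(s_1, k_1) = 0xD56
s_3 = Round(s_2, k_2) = 0xEB4
s_4 = Round(s_3, k_3) = 0x486
s_5 = Round(s_4, k_4) = 0xC2C

0x486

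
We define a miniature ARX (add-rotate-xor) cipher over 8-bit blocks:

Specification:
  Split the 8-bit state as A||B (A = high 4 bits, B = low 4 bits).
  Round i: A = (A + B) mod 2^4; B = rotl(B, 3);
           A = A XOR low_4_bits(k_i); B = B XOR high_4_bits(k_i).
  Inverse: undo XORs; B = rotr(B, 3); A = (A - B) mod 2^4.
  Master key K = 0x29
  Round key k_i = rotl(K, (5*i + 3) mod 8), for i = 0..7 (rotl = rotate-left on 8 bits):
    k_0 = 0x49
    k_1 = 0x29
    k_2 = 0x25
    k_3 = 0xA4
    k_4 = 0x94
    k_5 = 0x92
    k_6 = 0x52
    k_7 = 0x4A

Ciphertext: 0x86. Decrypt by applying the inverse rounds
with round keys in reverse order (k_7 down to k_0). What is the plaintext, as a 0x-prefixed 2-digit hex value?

s_0 = ciphertext = 0x86
s_1 = InvRound(s_0, k_7) = 0xE4
s_2 = InvRound(s_1, k_6) = 0xA2
s_3 = InvRound(s_2, k_5) = 0x17
s_4 = InvRound(s_3, k_4) = 0x8D
s_5 = InvRound(s_4, k_3) = 0xEE
s_6 = InvRound(s_5, k_2) = 0x29
s_7 = InvRound(s_6, k_1) = 0x47
s_8 = InvRound(s_7, k_0) = 0x76

0x76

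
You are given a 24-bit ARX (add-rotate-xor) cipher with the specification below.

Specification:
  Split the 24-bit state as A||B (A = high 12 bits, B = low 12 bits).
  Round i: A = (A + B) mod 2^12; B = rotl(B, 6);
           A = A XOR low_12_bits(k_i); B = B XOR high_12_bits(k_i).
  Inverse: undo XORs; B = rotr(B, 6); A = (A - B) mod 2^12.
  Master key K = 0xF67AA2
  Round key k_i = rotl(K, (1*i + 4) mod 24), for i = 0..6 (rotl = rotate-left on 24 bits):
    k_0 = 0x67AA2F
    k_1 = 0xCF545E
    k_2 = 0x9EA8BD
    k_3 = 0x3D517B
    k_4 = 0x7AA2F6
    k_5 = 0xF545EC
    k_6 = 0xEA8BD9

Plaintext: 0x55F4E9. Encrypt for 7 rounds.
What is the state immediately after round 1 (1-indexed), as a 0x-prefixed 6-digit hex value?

s_0 = plaintext = 0x55F4E9
s_1 = Round(s_0, k_0) = 0x067C29
s_2 = Round(s_1, k_1) = 0x8CE685
s_3 = Round(s_2, k_2) = 0x7EE8B0
s_4 = Round(s_3, k_3) = 0x1E5FF7
s_5 = Round(s_4, k_4) = 0x32AA55
s_6 = Round(s_5, k_5) = 0x893A3D
s_7 = Round(s_6, k_6) = 0x9091C0

0x067C29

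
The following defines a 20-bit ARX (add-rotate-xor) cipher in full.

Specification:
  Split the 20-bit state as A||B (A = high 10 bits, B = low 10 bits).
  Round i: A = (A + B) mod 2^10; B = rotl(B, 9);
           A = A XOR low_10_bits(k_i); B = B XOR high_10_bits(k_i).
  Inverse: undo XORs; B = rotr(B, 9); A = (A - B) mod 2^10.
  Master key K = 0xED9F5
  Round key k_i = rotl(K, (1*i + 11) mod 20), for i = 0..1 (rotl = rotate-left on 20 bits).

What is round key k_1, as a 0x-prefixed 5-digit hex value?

0xF5ED9

K = 0xED9F5
k_0 = rotl(K, (1*0+11) mod 20) = rotl(K, 11) = 0xFAF6C
k_1 = rotl(K, (1*1+11) mod 20) = rotl(K, 12) = 0xF5ED9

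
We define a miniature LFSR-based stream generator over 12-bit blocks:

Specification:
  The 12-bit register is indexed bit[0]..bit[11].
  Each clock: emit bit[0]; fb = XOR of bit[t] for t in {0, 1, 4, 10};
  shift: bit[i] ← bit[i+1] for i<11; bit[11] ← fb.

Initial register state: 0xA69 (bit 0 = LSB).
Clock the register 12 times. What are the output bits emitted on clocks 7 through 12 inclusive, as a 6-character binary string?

100101

reg_0 = 0xA69
clock 1: out=1, reg = 0xD34
clock 2: out=0, reg = 0x69A
clock 3: out=0, reg = 0xB4D
clock 4: out=1, reg = 0xDA6
clock 5: out=0, reg = 0x6D3
clock 6: out=1, reg = 0x369
clock 7: out=1, reg = 0x9B4
clock 8: out=0, reg = 0xCDA
clock 9: out=0, reg = 0xE6D
clock 10: out=1, reg = 0x736
clock 11: out=0, reg = 0xB9B
clock 12: out=1, reg = 0xDCD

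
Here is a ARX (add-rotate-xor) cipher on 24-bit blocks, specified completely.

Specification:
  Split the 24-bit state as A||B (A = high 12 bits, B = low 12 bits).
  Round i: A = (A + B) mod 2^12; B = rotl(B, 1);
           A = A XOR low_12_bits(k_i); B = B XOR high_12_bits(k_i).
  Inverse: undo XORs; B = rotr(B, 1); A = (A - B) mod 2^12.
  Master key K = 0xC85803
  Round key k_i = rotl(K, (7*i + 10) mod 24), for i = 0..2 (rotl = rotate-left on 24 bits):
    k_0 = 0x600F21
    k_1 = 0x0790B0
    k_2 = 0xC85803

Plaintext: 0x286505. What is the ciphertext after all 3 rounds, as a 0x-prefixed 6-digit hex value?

0x473C5C

s_0 = plaintext = 0x286505
s_1 = Round(s_0, k_0) = 0x8AAC0A
s_2 = Round(s_1, k_1) = 0x40486C
s_3 = Round(s_2, k_2) = 0x473C5C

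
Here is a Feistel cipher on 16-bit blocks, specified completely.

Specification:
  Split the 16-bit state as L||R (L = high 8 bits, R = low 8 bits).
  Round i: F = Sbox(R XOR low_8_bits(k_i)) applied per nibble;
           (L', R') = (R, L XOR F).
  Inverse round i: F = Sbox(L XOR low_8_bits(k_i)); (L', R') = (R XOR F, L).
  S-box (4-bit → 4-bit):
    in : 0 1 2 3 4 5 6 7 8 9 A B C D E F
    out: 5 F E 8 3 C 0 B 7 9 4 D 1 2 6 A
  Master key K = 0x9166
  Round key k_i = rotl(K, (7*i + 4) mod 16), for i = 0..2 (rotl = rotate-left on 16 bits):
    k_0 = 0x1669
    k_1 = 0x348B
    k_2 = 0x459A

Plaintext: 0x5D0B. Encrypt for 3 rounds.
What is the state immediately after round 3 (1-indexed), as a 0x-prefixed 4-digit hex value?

s_0 = plaintext = 0x5D0B
s_1 = Round(s_0, k_0) = 0x0B53
s_2 = Round(s_1, k_1) = 0x532C
s_3 = Round(s_2, k_2) = 0x2C83

0x2C83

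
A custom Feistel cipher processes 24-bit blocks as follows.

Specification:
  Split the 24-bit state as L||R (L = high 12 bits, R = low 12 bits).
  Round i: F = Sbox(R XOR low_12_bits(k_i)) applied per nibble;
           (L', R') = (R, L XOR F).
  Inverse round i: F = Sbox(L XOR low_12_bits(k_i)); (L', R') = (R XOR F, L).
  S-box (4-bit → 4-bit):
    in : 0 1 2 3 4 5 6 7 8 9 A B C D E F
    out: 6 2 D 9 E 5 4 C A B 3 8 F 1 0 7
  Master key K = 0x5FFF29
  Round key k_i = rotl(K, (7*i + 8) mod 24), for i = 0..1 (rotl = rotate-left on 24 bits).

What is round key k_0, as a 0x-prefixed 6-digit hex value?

0xFF295F

K = 0x5FFF29
k_0 = rotl(K, (7*0+8) mod 24) = rotl(K, 8) = 0xFF295F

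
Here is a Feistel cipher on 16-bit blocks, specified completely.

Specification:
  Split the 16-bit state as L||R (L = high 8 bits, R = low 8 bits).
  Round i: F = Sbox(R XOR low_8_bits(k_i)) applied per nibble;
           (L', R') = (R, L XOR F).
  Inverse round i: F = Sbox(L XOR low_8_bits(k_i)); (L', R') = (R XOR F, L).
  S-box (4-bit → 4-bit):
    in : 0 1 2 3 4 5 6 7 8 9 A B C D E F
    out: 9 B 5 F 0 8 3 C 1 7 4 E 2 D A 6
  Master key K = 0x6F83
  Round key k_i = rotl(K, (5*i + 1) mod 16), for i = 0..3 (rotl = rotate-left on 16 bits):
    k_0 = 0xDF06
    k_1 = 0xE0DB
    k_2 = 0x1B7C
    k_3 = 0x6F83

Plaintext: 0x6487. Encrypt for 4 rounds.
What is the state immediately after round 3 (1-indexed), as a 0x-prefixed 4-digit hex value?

0xC791

s_0 = plaintext = 0x6487
s_1 = Round(s_0, k_0) = 0x877F
s_2 = Round(s_1, k_1) = 0x7FC7
s_3 = Round(s_2, k_2) = 0xC791
s_4 = Round(s_3, k_3) = 0x9172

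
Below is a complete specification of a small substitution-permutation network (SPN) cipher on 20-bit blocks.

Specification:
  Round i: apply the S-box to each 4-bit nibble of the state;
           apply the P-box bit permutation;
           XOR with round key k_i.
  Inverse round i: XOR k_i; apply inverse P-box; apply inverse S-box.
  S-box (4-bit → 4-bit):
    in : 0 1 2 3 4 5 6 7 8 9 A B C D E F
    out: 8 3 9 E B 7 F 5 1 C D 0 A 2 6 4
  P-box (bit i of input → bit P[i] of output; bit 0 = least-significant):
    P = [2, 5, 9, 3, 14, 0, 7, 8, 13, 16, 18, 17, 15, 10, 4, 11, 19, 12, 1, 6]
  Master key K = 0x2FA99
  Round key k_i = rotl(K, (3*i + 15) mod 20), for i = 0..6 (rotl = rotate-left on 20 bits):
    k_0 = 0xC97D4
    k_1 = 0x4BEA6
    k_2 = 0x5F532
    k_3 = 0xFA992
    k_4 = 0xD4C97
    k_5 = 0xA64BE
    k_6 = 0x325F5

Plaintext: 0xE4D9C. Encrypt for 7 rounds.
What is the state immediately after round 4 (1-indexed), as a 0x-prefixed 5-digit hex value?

0x9DF31

s_0 = plaintext = 0xE4D9C
s_1 = Round(s_0, k_0) = 0xD0A7E
s_2 = Round(s_1, k_1) = 0x2C406
s_3 = Round(s_2, k_2) = 0xEDA5E
s_4 = Round(s_3, k_3) = 0x9DF31
s_5 = Round(s_4, k_4) = 0x94970
s_6 = Round(s_5, k_5) = 0xCA874
s_7 = Round(s_6, k_6) = 0x3DD09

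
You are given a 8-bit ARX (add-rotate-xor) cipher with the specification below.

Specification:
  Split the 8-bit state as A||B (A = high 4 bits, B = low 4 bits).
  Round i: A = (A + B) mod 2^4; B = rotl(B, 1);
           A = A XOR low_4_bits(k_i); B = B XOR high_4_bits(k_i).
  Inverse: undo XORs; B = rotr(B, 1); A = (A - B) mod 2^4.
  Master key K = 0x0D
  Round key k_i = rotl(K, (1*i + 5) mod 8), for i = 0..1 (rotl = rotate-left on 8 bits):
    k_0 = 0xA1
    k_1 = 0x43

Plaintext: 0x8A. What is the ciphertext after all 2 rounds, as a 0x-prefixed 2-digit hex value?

s_0 = plaintext = 0x8A
s_1 = Round(s_0, k_0) = 0x3F
s_2 = Round(s_1, k_1) = 0x1B

0x1B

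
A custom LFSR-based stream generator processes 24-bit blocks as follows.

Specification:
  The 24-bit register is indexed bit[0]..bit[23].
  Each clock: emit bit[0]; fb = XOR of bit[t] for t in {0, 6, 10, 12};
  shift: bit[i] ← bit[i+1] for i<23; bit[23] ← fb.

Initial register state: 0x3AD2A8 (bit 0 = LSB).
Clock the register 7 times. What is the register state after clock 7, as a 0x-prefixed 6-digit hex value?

0xF675A5

reg_0 = 0x3AD2A8
clock 1: out=0, reg = 0x9D6954
clock 2: out=0, reg = 0xCEB4AA
clock 3: out=0, reg = 0x675A55
clock 4: out=1, reg = 0xB3AD2A
clock 5: out=0, reg = 0xD9D695
clock 6: out=1, reg = 0xECEB4A
clock 7: out=0, reg = 0xF675A5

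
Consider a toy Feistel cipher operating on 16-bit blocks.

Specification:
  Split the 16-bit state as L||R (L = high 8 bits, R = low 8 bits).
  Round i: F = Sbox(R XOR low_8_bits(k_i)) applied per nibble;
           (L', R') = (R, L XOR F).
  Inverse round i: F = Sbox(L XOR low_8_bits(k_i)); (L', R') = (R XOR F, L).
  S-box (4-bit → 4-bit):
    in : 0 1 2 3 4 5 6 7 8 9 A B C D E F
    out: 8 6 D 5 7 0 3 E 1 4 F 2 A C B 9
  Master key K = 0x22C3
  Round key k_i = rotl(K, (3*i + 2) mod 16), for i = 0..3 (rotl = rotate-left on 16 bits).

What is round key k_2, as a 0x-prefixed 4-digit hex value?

K = 0x22C3
k_0 = rotl(K, (3*0+2) mod 16) = rotl(K, 2) = 0x8B0C
k_1 = rotl(K, (3*1+2) mod 16) = rotl(K, 5) = 0x5864
k_2 = rotl(K, (3*2+2) mod 16) = rotl(K, 8) = 0xC322

0xC322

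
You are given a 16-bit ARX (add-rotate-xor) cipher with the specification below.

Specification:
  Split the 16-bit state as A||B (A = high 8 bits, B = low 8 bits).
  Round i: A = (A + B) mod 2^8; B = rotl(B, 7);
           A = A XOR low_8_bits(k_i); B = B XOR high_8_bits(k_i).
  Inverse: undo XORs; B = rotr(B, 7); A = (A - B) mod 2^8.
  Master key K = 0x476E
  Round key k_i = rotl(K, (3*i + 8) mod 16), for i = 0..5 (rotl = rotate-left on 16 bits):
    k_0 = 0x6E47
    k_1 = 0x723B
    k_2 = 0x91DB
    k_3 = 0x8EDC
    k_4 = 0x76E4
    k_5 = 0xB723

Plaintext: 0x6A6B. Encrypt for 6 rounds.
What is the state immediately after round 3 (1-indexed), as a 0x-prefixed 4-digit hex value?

s_0 = plaintext = 0x6A6B
s_1 = Round(s_0, k_0) = 0x92DB
s_2 = Round(s_1, k_1) = 0x569F
s_3 = Round(s_2, k_2) = 0x2E5E
s_4 = Round(s_3, k_3) = 0x50A1
s_5 = Round(s_4, k_4) = 0x15A6
s_6 = Round(s_5, k_5) = 0x98E4

0x2E5E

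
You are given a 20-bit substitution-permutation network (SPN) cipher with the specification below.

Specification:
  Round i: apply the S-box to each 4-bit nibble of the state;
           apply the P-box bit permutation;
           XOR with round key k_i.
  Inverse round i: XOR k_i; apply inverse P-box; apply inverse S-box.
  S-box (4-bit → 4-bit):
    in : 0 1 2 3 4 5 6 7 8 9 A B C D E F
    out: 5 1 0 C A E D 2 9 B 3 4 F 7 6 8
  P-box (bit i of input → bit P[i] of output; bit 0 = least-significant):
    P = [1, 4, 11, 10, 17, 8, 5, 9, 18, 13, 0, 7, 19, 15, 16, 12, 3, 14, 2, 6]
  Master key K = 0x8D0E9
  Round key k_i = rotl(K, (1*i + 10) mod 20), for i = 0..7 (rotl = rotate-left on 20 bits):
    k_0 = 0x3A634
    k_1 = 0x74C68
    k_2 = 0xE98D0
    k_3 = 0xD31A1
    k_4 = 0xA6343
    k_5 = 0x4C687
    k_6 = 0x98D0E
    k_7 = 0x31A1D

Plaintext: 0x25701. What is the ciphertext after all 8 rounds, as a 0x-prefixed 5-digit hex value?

s_0 = plaintext = 0x25701
s_1 = Round(s_0, k_0) = 0x01616
s_2 = Round(s_1, k_1) = 0x940E7
s_3 = Round(s_2, k_2) = 0xA49A9
s_4 = Round(s_3, k_3) = 0xBC43B
s_5 = Round(s_4, k_4) = 0x3D9E7
s_6 = Round(s_5, k_5) = 0x96773
s_7 = Round(s_6, k_6) = 0x0F046
s_8 = Round(s_7, k_7) = 0x70512

0x70512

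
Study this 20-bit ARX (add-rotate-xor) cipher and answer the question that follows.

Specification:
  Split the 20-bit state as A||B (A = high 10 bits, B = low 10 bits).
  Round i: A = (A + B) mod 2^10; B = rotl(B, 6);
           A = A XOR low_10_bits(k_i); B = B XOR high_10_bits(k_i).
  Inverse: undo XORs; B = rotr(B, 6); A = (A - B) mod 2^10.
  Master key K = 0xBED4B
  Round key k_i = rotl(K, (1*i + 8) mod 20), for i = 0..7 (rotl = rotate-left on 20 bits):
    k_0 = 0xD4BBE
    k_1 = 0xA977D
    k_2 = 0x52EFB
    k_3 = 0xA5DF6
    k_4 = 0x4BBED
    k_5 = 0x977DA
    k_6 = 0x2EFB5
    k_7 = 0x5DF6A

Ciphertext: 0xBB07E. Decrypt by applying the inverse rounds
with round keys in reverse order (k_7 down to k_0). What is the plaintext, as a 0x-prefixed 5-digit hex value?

0xA8BBC

s_0 = ciphertext = 0xBB07E
s_1 = InvRound(s_0, k_7) = 0x3C894
s_2 = InvRound(s_1, k_6) = 0x15EF0
s_3 = InvRound(s_2, k_5) = 0x2EED2
s_4 = InvRound(s_3, k_4) = 0xE1FCF
s_5 = InvRound(s_4, k_3) = 0x3B185
s_6 = InvRound(s_5, k_2) = 0x4D0E3
s_7 = InvRound(s_6, k_1) = 0x78069
s_8 = InvRound(s_7, k_0) = 0xA8BBC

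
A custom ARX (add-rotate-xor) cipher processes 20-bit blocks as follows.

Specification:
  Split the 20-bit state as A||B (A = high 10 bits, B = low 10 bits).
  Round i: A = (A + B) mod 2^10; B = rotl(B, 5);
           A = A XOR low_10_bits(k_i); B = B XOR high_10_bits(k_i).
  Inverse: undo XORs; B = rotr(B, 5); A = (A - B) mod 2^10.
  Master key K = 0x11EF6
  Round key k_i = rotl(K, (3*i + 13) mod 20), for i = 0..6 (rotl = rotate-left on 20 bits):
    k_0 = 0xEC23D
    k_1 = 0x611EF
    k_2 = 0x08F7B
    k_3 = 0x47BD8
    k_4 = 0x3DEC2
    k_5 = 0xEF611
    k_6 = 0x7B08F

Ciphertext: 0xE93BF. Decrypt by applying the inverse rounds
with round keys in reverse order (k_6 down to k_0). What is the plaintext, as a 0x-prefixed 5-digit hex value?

0xD4DCE

s_0 = ciphertext = 0xE93BF
s_1 = InvRound(s_0, k_6) = 0x2E672
s_2 = InvRound(s_1, k_5) = 0x2E9EE
s_3 = InvRound(s_2, k_4) = 0xD4328
s_4 = InvRound(s_3, k_3) = 0x6DED1
s_5 = InvRound(s_4, k_2) = 0x1D657
s_6 = InvRound(s_5, k_1) = 0xC727E
s_7 = InvRound(s_6, k_0) = 0xD4DCE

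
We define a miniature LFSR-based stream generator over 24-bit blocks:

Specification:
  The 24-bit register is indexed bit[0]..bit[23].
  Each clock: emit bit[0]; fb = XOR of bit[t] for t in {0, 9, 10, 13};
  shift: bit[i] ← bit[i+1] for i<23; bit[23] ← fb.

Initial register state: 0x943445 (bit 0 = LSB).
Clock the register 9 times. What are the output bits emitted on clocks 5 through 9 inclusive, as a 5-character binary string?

00100

reg_0 = 0x943445
clock 1: out=1, reg = 0xCA1A22
clock 2: out=0, reg = 0xE50D11
clock 3: out=1, reg = 0x728688
clock 4: out=0, reg = 0x394344
clock 5: out=0, reg = 0x9CA1A2
clock 6: out=0, reg = 0xCE50D1
clock 7: out=1, reg = 0xE72868
clock 8: out=0, reg = 0xF39434
clock 9: out=0, reg = 0xF9CA1A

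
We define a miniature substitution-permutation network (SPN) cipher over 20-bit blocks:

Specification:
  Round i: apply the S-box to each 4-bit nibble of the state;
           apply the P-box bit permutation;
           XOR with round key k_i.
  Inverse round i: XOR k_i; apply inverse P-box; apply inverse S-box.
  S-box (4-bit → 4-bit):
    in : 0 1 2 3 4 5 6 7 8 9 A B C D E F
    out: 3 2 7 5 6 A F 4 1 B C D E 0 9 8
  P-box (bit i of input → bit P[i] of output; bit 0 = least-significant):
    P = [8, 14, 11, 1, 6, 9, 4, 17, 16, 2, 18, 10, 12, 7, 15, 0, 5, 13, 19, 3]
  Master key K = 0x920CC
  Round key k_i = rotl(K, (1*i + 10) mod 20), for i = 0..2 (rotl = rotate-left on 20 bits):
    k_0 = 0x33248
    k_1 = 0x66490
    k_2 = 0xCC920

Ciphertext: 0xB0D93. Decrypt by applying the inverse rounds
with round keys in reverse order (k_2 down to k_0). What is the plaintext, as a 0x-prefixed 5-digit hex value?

s_0 = ciphertext = 0xB0D93
s_1 = InvRound(s_0, k_2) = 0x8CBA5
s_2 = InvRound(s_1, k_1) = 0x2ACC3
s_3 = InvRound(s_2, k_0) = 0xF6E1A

0xF6E1A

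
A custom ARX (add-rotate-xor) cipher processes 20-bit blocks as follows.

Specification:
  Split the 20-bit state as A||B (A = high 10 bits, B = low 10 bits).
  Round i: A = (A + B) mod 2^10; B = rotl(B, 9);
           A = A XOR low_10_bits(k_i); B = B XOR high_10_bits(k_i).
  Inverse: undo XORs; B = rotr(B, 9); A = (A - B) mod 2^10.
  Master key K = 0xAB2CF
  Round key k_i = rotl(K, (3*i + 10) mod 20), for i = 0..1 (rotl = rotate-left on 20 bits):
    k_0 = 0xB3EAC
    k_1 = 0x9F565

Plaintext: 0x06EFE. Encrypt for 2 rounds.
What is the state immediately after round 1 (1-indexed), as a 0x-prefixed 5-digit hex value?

0x6D7B0

s_0 = plaintext = 0x06EFE
s_1 = Round(s_0, k_0) = 0x6D7B0
s_2 = Round(s_1, k_1) = 0x003A5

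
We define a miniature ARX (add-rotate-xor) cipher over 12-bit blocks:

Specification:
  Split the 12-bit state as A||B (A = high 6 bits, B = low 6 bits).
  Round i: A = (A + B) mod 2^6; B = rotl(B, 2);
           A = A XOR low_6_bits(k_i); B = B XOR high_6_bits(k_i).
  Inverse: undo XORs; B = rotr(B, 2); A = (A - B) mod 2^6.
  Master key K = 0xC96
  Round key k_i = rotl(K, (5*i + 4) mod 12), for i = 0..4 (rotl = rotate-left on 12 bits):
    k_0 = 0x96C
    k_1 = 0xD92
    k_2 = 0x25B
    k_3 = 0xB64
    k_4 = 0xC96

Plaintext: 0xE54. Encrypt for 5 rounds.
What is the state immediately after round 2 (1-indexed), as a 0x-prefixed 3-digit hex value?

0x1E5

s_0 = plaintext = 0xE54
s_1 = Round(s_0, k_0) = 0x874
s_2 = Round(s_1, k_1) = 0x1E5
s_3 = Round(s_2, k_2) = 0xDDF
s_4 = Round(s_3, k_3) = 0xC90
s_5 = Round(s_4, k_4) = 0x533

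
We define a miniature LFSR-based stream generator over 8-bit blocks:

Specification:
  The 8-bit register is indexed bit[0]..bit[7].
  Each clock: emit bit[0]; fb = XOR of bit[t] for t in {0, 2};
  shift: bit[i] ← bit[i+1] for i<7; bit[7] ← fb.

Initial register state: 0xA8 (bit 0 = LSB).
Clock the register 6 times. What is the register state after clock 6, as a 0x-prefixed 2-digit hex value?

reg_0 = 0xA8
clock 1: out=0, reg = 0x54
clock 2: out=0, reg = 0xAA
clock 3: out=0, reg = 0x55
clock 4: out=1, reg = 0x2A
clock 5: out=0, reg = 0x15
clock 6: out=1, reg = 0x0A

0x0A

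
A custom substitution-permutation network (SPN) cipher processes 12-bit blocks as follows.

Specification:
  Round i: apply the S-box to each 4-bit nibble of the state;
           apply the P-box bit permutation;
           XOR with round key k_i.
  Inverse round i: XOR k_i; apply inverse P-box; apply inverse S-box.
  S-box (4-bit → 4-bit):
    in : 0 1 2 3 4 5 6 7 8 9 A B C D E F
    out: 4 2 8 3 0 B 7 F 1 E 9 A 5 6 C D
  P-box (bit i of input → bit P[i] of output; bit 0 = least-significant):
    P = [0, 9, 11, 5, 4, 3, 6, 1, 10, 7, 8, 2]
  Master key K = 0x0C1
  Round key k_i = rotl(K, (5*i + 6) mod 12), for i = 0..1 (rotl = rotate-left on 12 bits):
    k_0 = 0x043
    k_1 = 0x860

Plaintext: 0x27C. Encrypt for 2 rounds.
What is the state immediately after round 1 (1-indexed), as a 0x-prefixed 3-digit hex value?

0x81C

s_0 = plaintext = 0x27C
s_1 = Round(s_0, k_0) = 0x81C
s_2 = Round(s_1, k_1) = 0x469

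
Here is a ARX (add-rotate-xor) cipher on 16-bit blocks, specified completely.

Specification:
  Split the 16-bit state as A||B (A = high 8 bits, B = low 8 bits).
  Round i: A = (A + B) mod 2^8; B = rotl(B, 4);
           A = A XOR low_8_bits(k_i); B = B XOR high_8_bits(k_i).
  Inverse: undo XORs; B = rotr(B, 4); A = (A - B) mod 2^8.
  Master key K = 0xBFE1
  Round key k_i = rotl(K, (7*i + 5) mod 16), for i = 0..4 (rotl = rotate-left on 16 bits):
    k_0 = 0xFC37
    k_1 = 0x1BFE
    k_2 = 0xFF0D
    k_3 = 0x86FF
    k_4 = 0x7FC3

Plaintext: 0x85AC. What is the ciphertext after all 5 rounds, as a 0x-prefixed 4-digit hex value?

0x926F

s_0 = plaintext = 0x85AC
s_1 = Round(s_0, k_0) = 0x0636
s_2 = Round(s_1, k_1) = 0xC278
s_3 = Round(s_2, k_2) = 0x3778
s_4 = Round(s_3, k_3) = 0x5001
s_5 = Round(s_4, k_4) = 0x926F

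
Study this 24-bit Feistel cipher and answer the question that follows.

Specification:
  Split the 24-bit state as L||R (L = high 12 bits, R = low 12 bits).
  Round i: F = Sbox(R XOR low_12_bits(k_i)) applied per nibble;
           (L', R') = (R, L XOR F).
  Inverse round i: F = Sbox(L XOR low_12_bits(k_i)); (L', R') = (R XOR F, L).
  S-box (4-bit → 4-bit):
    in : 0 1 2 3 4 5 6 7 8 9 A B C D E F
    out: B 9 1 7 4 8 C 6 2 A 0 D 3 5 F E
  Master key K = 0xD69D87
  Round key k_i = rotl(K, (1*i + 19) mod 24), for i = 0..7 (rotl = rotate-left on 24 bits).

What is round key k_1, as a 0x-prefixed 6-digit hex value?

0x7D69D8

K = 0xD69D87
k_0 = rotl(K, (1*0+19) mod 24) = rotl(K, 19) = 0x3EB4EC
k_1 = rotl(K, (1*1+19) mod 24) = rotl(K, 20) = 0x7D69D8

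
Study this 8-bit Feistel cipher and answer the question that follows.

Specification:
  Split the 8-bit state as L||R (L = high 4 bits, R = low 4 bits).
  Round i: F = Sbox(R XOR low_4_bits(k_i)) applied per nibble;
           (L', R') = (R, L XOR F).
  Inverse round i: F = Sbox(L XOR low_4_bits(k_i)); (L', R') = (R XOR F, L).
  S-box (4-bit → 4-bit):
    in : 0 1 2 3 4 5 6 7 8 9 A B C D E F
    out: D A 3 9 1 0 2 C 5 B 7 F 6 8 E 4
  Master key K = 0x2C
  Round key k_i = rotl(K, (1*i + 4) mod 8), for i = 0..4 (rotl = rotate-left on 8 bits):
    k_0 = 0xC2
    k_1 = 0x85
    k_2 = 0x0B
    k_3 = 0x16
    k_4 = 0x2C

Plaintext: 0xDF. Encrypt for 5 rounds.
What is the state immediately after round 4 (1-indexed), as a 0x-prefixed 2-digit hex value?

0xE7

s_0 = plaintext = 0xDF
s_1 = Round(s_0, k_0) = 0xF5
s_2 = Round(s_1, k_1) = 0x52
s_3 = Round(s_2, k_2) = 0x2E
s_4 = Round(s_3, k_3) = 0xE7
s_5 = Round(s_4, k_4) = 0x71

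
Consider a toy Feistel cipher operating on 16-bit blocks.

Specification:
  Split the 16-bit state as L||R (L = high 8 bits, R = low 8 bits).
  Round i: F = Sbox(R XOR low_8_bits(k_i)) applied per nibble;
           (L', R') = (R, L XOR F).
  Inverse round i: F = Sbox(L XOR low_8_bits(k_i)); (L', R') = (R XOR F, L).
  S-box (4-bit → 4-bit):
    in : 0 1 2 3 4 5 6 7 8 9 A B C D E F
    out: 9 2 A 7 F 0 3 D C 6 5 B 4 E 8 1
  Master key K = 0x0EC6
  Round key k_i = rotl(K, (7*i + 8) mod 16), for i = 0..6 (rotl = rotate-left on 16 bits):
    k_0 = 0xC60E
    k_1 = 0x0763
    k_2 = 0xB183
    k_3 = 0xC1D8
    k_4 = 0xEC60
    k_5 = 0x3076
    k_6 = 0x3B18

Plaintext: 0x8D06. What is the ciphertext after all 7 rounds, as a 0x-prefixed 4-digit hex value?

s_0 = plaintext = 0x8D06
s_1 = Round(s_0, k_0) = 0x0611
s_2 = Round(s_1, k_1) = 0x11DC
s_3 = Round(s_2, k_2) = 0xDC10
s_4 = Round(s_3, k_3) = 0x1090
s_5 = Round(s_4, k_4) = 0x9009
s_6 = Round(s_5, k_5) = 0x0941
s_7 = Round(s_6, k_6) = 0x410F

0x410F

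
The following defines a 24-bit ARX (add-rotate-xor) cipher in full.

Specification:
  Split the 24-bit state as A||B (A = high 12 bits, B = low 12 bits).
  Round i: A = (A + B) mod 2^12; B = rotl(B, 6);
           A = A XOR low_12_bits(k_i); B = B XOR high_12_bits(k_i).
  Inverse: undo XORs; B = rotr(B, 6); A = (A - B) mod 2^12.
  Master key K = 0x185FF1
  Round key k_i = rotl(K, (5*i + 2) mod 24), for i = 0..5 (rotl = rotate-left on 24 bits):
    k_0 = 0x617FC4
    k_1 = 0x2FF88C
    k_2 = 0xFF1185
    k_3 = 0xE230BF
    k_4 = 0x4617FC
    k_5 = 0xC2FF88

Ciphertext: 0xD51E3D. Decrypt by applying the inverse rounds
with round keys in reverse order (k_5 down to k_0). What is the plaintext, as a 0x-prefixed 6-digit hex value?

s_0 = ciphertext = 0xD51E3D
s_1 = InvRound(s_0, k_5) = 0xE51488
s_2 = InvRound(s_1, k_4) = 0xF6AA43
s_3 = InvRound(s_2, k_3) = 0x7C4811
s_4 = InvRound(s_3, k_2) = 0xE2281F
s_5 = InvRound(s_4, k_1) = 0xE8382B
s_6 = InvRound(s_5, k_0) = 0x20FF38

0x20FF38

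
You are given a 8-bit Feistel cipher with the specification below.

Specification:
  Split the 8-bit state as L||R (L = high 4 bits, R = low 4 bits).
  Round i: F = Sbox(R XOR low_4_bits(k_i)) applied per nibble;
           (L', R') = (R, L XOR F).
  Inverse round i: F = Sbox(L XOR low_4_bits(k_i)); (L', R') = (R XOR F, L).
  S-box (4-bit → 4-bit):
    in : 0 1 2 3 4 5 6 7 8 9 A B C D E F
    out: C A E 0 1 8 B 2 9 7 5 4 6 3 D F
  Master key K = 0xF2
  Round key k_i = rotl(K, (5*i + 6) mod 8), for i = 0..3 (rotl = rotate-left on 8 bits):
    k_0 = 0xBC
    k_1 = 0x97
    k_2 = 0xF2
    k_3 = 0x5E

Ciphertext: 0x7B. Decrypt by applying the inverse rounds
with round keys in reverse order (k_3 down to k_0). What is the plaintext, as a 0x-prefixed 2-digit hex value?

s_0 = ciphertext = 0x7B
s_1 = InvRound(s_0, k_3) = 0xC7
s_2 = InvRound(s_1, k_2) = 0xAC
s_3 = InvRound(s_2, k_1) = 0xFA
s_4 = InvRound(s_3, k_0) = 0xAF

0xAF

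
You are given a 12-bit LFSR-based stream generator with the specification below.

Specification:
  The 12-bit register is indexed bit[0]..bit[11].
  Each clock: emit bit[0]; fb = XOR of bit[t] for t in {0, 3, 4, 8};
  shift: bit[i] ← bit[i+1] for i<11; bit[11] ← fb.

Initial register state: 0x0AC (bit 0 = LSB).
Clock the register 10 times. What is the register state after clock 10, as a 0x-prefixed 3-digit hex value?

reg_0 = 0x0AC
clock 1: out=0, reg = 0x856
clock 2: out=0, reg = 0xC2B
clock 3: out=1, reg = 0x615
clock 4: out=1, reg = 0x30A
clock 5: out=0, reg = 0x185
clock 6: out=1, reg = 0x0C2
clock 7: out=0, reg = 0x061
clock 8: out=1, reg = 0x830
clock 9: out=0, reg = 0xC18
clock 10: out=0, reg = 0x60C

0x60C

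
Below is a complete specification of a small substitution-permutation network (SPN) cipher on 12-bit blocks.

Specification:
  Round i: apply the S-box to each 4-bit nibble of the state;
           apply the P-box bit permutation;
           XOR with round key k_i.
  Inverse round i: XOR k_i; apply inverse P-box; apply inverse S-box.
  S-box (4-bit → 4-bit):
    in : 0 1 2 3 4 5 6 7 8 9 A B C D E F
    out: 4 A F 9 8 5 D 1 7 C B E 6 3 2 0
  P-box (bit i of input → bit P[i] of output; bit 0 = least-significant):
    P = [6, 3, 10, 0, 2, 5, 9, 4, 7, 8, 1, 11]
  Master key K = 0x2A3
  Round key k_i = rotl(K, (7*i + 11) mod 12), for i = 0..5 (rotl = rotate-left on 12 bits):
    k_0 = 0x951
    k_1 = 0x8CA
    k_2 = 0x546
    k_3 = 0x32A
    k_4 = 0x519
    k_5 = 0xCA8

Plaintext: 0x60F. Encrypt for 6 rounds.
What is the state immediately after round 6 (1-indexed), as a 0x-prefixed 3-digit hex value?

0x85E

s_0 = plaintext = 0x60F
s_1 = Round(s_0, k_0) = 0x3D3
s_2 = Round(s_1, k_1) = 0x02F
s_3 = Round(s_2, k_2) = 0x770
s_4 = Round(s_3, k_3) = 0x7AE
s_5 = Round(s_4, k_4) = 0x5A5
s_6 = Round(s_5, k_5) = 0x85E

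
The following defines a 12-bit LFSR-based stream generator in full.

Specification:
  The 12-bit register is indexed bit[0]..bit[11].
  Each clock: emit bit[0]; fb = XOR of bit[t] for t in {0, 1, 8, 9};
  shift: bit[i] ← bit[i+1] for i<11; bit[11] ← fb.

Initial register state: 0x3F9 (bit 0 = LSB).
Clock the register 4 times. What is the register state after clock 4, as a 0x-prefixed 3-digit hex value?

reg_0 = 0x3F9
clock 1: out=1, reg = 0x9FC
clock 2: out=0, reg = 0xCFE
clock 3: out=0, reg = 0xE7F
clock 4: out=1, reg = 0xF3F

0xF3F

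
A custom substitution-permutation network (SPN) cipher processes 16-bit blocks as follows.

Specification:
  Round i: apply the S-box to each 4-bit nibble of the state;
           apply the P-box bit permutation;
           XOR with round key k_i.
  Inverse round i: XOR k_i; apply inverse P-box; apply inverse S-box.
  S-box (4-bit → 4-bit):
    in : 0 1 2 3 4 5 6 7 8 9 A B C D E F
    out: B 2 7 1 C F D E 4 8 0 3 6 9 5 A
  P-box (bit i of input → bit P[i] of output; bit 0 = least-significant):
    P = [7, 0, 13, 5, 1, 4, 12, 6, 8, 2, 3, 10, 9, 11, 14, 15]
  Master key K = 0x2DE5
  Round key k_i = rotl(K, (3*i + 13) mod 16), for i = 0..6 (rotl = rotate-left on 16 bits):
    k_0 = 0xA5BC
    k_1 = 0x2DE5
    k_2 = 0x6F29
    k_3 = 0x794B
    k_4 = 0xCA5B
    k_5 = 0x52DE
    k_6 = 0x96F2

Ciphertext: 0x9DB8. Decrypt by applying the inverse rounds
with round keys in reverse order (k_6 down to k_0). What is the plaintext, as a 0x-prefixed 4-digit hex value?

0x9640

s_0 = ciphertext = 0x9DB8
s_1 = InvRound(s_0, k_6) = 0xBEDA
s_2 = InvRound(s_1, k_5) = 0x7FA8
s_3 = InvRound(s_2, k_4) = 0x9D55
s_4 = InvRound(s_3, k_3) = 0x47B8
s_5 = InvRound(s_4, k_2) = 0x1A12
s_6 = InvRound(s_5, k_1) = 0x3055
s_7 = InvRound(s_6, k_0) = 0x9640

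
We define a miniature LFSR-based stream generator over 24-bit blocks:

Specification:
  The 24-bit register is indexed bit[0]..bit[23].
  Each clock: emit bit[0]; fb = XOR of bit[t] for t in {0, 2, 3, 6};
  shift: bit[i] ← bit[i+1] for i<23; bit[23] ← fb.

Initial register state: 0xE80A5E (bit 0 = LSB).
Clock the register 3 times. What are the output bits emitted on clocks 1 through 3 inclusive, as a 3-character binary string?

011

reg_0 = 0xE80A5E
clock 1: out=0, reg = 0xF4052F
clock 2: out=1, reg = 0xFA0297
clock 3: out=1, reg = 0x7D014B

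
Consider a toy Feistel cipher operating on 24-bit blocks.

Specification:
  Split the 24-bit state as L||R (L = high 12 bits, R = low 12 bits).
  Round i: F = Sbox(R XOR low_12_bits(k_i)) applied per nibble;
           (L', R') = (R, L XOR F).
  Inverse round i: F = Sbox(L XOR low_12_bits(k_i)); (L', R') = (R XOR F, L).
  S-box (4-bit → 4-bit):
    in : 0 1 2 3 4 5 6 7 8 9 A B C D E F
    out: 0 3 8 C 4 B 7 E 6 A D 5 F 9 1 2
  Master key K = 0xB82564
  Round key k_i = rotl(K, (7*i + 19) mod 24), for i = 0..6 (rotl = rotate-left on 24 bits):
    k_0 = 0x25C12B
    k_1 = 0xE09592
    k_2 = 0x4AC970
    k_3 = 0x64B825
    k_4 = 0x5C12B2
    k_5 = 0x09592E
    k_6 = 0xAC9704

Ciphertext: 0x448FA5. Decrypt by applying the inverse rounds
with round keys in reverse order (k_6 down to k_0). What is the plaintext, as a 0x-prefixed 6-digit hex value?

s_0 = ciphertext = 0x448FA5
s_1 = InvRound(s_0, k_6) = 0x3EA448
s_2 = InvRound(s_1, k_5) = 0x9BC3EA
s_3 = InvRound(s_2, k_4) = 0x6EB9BC
s_4 = InvRound(s_3, k_3) = 0x84D6EB
s_5 = InvRound(s_4, k_2) = 0x52284D
s_6 = InvRound(s_5, k_1) = 0x81D522
s_7 = InvRound(s_6, k_0) = 0xFE581D

0xFE581D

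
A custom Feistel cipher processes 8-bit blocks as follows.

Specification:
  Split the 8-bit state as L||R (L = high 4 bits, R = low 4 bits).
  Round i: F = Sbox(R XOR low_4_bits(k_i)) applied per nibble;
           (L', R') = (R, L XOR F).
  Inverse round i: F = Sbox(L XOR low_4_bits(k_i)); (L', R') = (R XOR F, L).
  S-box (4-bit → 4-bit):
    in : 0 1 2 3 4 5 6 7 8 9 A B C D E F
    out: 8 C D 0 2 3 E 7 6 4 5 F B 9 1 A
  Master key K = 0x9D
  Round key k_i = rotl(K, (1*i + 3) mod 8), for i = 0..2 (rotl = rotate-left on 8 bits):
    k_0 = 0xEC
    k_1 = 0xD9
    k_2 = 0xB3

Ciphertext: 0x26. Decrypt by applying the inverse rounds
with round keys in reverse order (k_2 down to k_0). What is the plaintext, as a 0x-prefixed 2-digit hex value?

s_0 = ciphertext = 0x26
s_1 = InvRound(s_0, k_2) = 0xA2
s_2 = InvRound(s_1, k_1) = 0x2A
s_3 = InvRound(s_2, k_0) = 0xB2

0xB2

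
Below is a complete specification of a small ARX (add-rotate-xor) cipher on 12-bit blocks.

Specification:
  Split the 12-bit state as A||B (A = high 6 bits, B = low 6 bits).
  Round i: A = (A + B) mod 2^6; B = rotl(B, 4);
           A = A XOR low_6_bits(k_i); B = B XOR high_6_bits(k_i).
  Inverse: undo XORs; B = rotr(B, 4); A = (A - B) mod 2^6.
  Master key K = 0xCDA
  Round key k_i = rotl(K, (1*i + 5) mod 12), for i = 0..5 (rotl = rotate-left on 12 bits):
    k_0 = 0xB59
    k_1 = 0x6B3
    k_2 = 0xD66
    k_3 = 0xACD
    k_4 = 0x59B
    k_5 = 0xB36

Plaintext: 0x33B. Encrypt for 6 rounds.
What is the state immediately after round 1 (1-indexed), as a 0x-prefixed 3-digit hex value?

s_0 = plaintext = 0x33B
s_1 = Round(s_0, k_0) = 0x793
s_2 = Round(s_1, k_1) = 0x0AE
s_3 = Round(s_2, k_2) = 0x59E
s_4 = Round(s_3, k_3) = 0xE4C
s_5 = Round(s_4, k_4) = 0x795
s_6 = Round(s_5, k_5) = 0x179

0x793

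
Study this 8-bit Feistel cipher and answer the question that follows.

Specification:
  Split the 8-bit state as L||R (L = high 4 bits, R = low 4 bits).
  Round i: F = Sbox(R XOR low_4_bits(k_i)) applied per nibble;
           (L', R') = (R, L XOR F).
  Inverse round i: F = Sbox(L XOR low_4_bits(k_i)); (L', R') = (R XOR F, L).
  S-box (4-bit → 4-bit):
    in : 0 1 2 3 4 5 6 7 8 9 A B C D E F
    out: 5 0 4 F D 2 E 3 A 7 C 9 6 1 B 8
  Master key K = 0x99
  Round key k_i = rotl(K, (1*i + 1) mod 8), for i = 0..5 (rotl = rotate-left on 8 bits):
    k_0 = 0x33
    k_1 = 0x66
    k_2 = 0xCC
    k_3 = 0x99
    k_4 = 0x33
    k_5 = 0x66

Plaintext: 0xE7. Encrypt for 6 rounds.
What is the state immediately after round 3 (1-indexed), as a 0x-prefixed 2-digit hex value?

0x54

s_0 = plaintext = 0xE7
s_1 = Round(s_0, k_0) = 0x73
s_2 = Round(s_1, k_1) = 0x35
s_3 = Round(s_2, k_2) = 0x54
s_4 = Round(s_3, k_3) = 0x44
s_5 = Round(s_4, k_4) = 0x47
s_6 = Round(s_5, k_5) = 0x74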